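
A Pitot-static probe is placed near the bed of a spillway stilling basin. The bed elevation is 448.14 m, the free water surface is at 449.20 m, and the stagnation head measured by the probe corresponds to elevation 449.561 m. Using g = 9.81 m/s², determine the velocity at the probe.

v ≈ 2.66 m/s

Near the bed, under hydrostatic conditions, the piezometric head (z + ψ) equals the free-surface elevation, 449.20 m.
Velocity head = total − piezometric = 449.561 − 449.20 = 0.361 m.
v = √(2g·h_v) = √(2 × 9.81 × 0.361) = 2.66 m/s.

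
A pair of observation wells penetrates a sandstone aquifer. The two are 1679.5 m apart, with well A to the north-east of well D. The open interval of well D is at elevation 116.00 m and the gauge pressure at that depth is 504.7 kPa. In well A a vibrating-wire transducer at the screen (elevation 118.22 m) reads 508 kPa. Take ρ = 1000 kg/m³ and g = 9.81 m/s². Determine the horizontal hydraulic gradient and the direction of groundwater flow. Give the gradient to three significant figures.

Pressure head at well D: ψ = P/(ρg) = 504.7×1000 / (1000 × 9.81) = 51.45 m.
Total head at well D: h = z + ψ = 116.00 + 51.45 = 167.45 m.
Pressure head at well A: ψ = P/(ρg) = 508×1000 / (1000 × 9.81) = 51.78 m.
Total head at well A: h = z + ψ = 118.22 + 51.78 = 170.00 m.
Head difference: h(well D) − h(well A) = 167.45 − 170.00 = -2.55 m.
Hydraulic gradient: i = |Δh| / L = 2.55 / 1679.5 = 0.00152.
Flow is from higher to lower head: from well A toward well D, i.e. toward the south-west.

i ≈ 0.00152; groundwater flows toward the south-west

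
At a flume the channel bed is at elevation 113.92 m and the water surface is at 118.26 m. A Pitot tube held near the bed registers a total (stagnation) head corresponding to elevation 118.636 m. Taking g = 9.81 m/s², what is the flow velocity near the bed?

v ≈ 2.72 m/s

Near the bed, under hydrostatic conditions, the piezometric head (z + ψ) equals the free-surface elevation, 118.26 m.
Velocity head = total − piezometric = 118.636 − 118.26 = 0.376 m.
v = √(2g·h_v) = √(2 × 9.81 × 0.376) = 2.72 m/s.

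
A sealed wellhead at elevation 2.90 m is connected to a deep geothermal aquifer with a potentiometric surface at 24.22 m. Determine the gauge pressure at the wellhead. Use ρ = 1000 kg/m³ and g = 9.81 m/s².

P ≈ 209 kPa

Head above the cap: Δh = 24.22 − 2.90 = 21.32 m.
P = ρgΔh = 1000 × 9.81 × 21.32 = 209149 Pa ≈ 209 kPa.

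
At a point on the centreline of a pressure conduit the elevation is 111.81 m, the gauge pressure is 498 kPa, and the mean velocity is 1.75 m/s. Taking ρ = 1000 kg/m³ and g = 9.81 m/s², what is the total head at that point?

h ≈ 162.73 m

Pressure head ψ = P/(ρg) = 498×1000 / (1000 × 9.81) = 50.76 m.
Velocity head = v²/(2g) = 1.75² / (2 × 9.81) = 0.156 m.
h = z + ψ + v²/(2g) = 111.81 + 50.76 + 0.156 = 162.73 m.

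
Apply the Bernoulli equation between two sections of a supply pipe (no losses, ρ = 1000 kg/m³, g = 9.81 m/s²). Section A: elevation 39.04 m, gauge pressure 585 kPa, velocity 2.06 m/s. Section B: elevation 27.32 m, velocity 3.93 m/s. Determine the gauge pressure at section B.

P₂ ≈ 694 kPa

Pressure head at A: ψ₁ = P₁/(ρg) = 585×1000 / (1000 × 9.81) = 59.63 m.
Velocity heads: v₁²/2g = 2.06²/19.62 = 0.216 m; v₂²/2g = 3.93²/19.62 = 0.787 m.
Total head H = z₁ + ψ₁ + v₁²/2g = 39.04 + 59.63 + 0.216 = 98.89 m.
ψ₂ = H − z₂ − v₂²/2g = 98.89 − 27.32 − 0.787 = 70.78 m.
P₂ = ρgψ₂ = 1000 × 9.81 × 70.78 ≈ 694 kPa.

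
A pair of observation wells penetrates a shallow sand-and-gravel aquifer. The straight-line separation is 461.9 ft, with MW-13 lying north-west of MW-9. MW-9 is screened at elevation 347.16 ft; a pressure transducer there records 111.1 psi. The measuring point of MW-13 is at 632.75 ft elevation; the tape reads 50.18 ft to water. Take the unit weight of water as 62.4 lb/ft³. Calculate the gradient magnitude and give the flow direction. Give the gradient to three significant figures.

Pressure head at MW-9: ψ = 144·P/γ = 144 × 111.1 / 62.4 = 256.38 ft.
Total head at MW-9: h = z + ψ = 347.16 + 256.38 = 603.54 ft.
Total head at MW-13: h = 632.75 − 50.18 = 582.57 ft.
Head difference: h(MW-9) − h(MW-13) = 603.54 − 582.57 = 20.97 ft.
Hydraulic gradient: i = |Δh| / L = 20.97 / 461.9 = 0.0454.
Flow is from higher to lower head: from MW-9 toward MW-13, i.e. toward the north-west.

i ≈ 0.0454; groundwater flows toward the north-west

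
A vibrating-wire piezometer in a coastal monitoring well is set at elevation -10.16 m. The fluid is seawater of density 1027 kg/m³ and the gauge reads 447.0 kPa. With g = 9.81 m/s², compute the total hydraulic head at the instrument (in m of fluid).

ψ = P/(ρg) = 447.0×1000 / (1027 × 9.81) = 44.37 m.
h = z + ψ = -10.16 + 44.37 = 34.21 m.

h ≈ 34.21 m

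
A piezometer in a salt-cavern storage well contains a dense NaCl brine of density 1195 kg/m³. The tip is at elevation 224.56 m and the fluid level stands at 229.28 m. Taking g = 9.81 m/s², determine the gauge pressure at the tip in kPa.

Pressure head ψ = h − z = 229.28 − 224.56 = 4.72 m.
P = ρgψ = 1195 × 9.81 × 4.72 = 55332 Pa ≈ 55.3 kPa.

P ≈ 55.3 kPa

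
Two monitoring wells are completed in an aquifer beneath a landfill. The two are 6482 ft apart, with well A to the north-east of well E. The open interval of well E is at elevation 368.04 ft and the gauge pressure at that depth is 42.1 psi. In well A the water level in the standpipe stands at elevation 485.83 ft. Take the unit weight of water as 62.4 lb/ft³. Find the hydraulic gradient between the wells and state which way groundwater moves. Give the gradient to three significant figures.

Pressure head at well E: ψ = 144·P/γ = 144 × 42.1 / 62.4 = 97.15 ft.
Total head at well E: h = z + ψ = 368.04 + 97.15 = 465.19 ft.
Total head at well A: h = 485.83 ft (water level in the piezometer is the total head).
Head difference: h(well E) − h(well A) = 465.19 − 485.83 = -20.64 ft.
Hydraulic gradient: i = |Δh| / L = 20.64 / 6482 = 0.00318.
Flow is from higher to lower head: from well A toward well E, i.e. toward the south-west.

i ≈ 0.00318; groundwater flows toward the south-west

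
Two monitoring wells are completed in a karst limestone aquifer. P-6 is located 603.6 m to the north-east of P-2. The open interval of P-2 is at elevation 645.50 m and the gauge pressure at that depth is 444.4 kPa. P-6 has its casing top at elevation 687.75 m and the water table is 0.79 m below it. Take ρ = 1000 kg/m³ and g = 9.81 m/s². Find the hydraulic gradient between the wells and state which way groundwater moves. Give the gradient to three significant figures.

i ≈ 0.00636; groundwater flows toward the north-east

Pressure head at P-2: ψ = P/(ρg) = 444.4×1000 / (1000 × 9.81) = 45.30 m.
Total head at P-2: h = z + ψ = 645.50 + 45.30 = 690.80 m.
Total head at P-6: h = 687.75 − 0.79 = 686.96 m.
Head difference: h(P-2) − h(P-6) = 690.80 − 686.96 = 3.84 m.
Hydraulic gradient: i = |Δh| / L = 3.84 / 603.6 = 0.00636.
Flow is from higher to lower head: from P-2 toward P-6, i.e. toward the north-east.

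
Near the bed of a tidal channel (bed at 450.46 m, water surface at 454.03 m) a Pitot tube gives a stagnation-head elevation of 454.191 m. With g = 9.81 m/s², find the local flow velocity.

v ≈ 1.78 m/s

Near the bed, under hydrostatic conditions, the piezometric head (z + ψ) equals the free-surface elevation, 454.03 m.
Velocity head = total − piezometric = 454.191 − 454.03 = 0.161 m.
v = √(2g·h_v) = √(2 × 9.81 × 0.161) = 1.78 m/s.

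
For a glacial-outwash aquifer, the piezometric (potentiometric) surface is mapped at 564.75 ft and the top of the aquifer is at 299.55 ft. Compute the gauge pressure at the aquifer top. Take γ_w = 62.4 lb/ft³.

P ≈ 115 psi

Pressure head at the aquifer top: ψ = h − z = 564.75 − 299.55 = 265.20 ft.
P = γψ/144 = 62.4 × 265.20 / 144 = 115 psi.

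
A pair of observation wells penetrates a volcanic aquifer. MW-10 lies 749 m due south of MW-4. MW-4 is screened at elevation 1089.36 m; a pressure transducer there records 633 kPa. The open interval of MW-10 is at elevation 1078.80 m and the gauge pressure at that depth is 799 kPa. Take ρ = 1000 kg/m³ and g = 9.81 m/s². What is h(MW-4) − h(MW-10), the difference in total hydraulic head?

Δh ≈ -6.36 m

Pressure head at MW-4: ψ = P/(ρg) = 633×1000 / (1000 × 9.81) = 64.53 m.
Total head at MW-4: h = z + ψ = 1089.36 + 64.53 = 1153.89 m.
Pressure head at MW-10: ψ = P/(ρg) = 799×1000 / (1000 × 9.81) = 81.45 m.
Total head at MW-10: h = z + ψ = 1078.80 + 81.45 = 1160.25 m.
Head difference: h(MW-4) − h(MW-10) = 1153.89 − 1160.25 = -6.36 m.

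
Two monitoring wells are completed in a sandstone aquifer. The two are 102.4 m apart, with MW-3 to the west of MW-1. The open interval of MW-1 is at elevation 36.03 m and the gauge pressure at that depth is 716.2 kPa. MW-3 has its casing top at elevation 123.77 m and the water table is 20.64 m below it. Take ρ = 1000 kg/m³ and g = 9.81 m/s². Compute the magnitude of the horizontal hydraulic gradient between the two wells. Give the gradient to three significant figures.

Pressure head at MW-1: ψ = P/(ρg) = 716.2×1000 / (1000 × 9.81) = 73.01 m.
Total head at MW-1: h = z + ψ = 36.03 + 73.01 = 109.04 m.
Total head at MW-3: h = 123.77 − 20.64 = 103.13 m.
Head difference: h(MW-1) − h(MW-3) = 109.04 − 103.13 = 5.91 m.
Hydraulic gradient: i = |Δh| / L = 5.91 / 102.4 = 0.0577.

i ≈ 0.0577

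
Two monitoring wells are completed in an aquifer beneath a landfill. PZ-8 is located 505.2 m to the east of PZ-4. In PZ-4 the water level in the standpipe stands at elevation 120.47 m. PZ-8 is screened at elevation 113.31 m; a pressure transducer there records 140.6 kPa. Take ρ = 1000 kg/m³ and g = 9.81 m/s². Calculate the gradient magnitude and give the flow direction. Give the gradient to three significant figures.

i ≈ 0.0142; groundwater flows toward the west

Total head at PZ-4: h = 120.47 m (water level in the piezometer is the total head).
Pressure head at PZ-8: ψ = P/(ρg) = 140.6×1000 / (1000 × 9.81) = 14.33 m.
Total head at PZ-8: h = z + ψ = 113.31 + 14.33 = 127.64 m.
Head difference: h(PZ-4) − h(PZ-8) = 120.47 − 127.64 = -7.17 m.
Hydraulic gradient: i = |Δh| / L = 7.17 / 505.2 = 0.0142.
Flow is from higher to lower head: from PZ-8 toward PZ-4, i.e. toward the west.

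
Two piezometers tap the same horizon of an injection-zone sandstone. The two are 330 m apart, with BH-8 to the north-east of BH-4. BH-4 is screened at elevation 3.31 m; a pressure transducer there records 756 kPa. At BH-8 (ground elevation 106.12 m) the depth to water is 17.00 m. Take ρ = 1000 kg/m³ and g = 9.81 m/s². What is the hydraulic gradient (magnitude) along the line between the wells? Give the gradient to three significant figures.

i ≈ 0.0265

Pressure head at BH-4: ψ = P/(ρg) = 756×1000 / (1000 × 9.81) = 77.06 m.
Total head at BH-4: h = z + ψ = 3.31 + 77.06 = 80.37 m.
Total head at BH-8: h = 106.12 − 17.00 = 89.12 m.
Head difference: h(BH-4) − h(BH-8) = 80.37 − 89.12 = -8.75 m.
Hydraulic gradient: i = |Δh| / L = 8.75 / 330 = 0.0265.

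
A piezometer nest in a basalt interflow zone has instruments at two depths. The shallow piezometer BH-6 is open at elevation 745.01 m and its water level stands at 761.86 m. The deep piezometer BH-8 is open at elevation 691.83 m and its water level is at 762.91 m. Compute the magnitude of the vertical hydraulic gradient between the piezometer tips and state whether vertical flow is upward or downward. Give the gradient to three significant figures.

|i_v| ≈ 0.0197; vertical flow is upward

Total head at BH-6: h = 761.86 m (water level in the standpipe).
Total head at BH-8: h = 762.91 m.
Δh = h(BH-6) − h(BH-8) = 761.86 − 762.91 = -1.05 m.
Vertical separation Δz = 745.01 − 691.83 = 53.18 m.
|i_v| = |Δh| / Δz = 1.05 / 53.18 = 0.0197.
Head is higher in the deep piezometer, so vertical flow is upward (discharge condition).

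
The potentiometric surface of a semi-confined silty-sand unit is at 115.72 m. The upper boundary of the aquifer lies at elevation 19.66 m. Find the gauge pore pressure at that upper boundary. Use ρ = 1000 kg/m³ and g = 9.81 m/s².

Pressure head at the aquifer top: ψ = h − z = 115.72 − 19.66 = 96.06 m.
P = ρgψ = 1000 × 9.81 × 96.06 = 942349 Pa ≈ 942 kPa.

P ≈ 942 kPa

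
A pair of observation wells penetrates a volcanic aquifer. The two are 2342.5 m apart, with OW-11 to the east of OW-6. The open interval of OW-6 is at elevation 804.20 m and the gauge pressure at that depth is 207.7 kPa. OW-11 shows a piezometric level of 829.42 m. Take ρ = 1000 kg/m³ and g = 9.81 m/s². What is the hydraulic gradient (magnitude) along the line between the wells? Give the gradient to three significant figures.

i ≈ 0.00173

Pressure head at OW-6: ψ = P/(ρg) = 207.7×1000 / (1000 × 9.81) = 21.17 m.
Total head at OW-6: h = z + ψ = 804.20 + 21.17 = 825.37 m.
Total head at OW-11: h = 829.42 m (water level in the piezometer is the total head).
Head difference: h(OW-6) − h(OW-11) = 825.37 − 829.42 = -4.05 m.
Hydraulic gradient: i = |Δh| / L = 4.05 / 2342.5 = 0.00173.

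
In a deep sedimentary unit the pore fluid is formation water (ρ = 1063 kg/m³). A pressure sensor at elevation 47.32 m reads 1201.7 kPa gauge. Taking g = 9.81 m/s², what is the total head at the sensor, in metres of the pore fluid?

ψ = P/(ρg) = 1201.7×1000 / (1063 × 9.81) = 115.24 m.
h = z + ψ = 47.32 + 115.24 = 162.56 m.

h ≈ 162.56 m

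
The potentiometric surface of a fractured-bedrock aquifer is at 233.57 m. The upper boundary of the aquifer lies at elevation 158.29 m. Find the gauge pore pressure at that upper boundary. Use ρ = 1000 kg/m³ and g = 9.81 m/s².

P ≈ 738 kPa

Pressure head at the aquifer top: ψ = h − z = 233.57 − 158.29 = 75.28 m.
P = ρgψ = 1000 × 9.81 × 75.28 = 738497 Pa ≈ 738 kPa.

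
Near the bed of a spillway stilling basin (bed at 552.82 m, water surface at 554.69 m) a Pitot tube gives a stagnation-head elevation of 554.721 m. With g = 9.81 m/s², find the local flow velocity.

Near the bed, under hydrostatic conditions, the piezometric head (z + ψ) equals the free-surface elevation, 554.69 m.
Velocity head = total − piezometric = 554.721 − 554.69 = 0.031 m.
v = √(2g·h_v) = √(2 × 9.81 × 0.031) = 0.780 m/s.

v ≈ 0.780 m/s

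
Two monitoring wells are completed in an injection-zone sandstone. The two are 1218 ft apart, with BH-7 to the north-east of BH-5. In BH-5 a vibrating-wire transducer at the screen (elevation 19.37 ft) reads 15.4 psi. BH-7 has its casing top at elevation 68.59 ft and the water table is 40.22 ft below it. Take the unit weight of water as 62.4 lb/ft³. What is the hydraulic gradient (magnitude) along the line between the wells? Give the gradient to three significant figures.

i ≈ 0.0218

Pressure head at BH-5: ψ = 144·P/γ = 144 × 15.4 / 62.4 = 35.54 ft.
Total head at BH-5: h = z + ψ = 19.37 + 35.54 = 54.91 ft.
Total head at BH-7: h = 68.59 − 40.22 = 28.37 ft.
Head difference: h(BH-5) − h(BH-7) = 54.91 − 28.37 = 26.54 ft.
Hydraulic gradient: i = |Δh| / L = 26.54 / 1218 = 0.0218.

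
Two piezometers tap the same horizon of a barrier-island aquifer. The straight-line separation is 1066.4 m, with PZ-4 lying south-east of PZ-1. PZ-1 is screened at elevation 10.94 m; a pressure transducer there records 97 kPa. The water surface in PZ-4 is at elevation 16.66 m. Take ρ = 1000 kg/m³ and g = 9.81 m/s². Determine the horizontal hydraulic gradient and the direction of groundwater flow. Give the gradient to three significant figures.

Pressure head at PZ-1: ψ = P/(ρg) = 97×1000 / (1000 × 9.81) = 9.89 m.
Total head at PZ-1: h = z + ψ = 10.94 + 9.89 = 20.83 m.
Total head at PZ-4: h = 16.66 m (water level in the piezometer is the total head).
Head difference: h(PZ-1) − h(PZ-4) = 20.83 − 16.66 = 4.17 m.
Hydraulic gradient: i = |Δh| / L = 4.17 / 1066.4 = 0.00391.
Flow is from higher to lower head: from PZ-1 toward PZ-4, i.e. toward the south-east.

i ≈ 0.00391; groundwater flows toward the south-east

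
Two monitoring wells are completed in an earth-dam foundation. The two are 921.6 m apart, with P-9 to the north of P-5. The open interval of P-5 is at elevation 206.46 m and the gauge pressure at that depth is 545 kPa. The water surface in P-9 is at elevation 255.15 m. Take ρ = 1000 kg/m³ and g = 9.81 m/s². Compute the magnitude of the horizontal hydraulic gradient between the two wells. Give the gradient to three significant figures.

i ≈ 0.00745

Pressure head at P-5: ψ = P/(ρg) = 545×1000 / (1000 × 9.81) = 55.56 m.
Total head at P-5: h = z + ψ = 206.46 + 55.56 = 262.02 m.
Total head at P-9: h = 255.15 m (water level in the piezometer is the total head).
Head difference: h(P-5) − h(P-9) = 262.02 − 255.15 = 6.87 m.
Hydraulic gradient: i = |Δh| / L = 6.87 / 921.6 = 0.00745.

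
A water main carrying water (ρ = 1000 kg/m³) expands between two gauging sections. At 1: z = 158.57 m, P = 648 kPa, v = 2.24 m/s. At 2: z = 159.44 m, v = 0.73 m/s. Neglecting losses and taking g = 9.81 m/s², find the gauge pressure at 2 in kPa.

Pressure head at 1: ψ₁ = P₁/(ρg) = 648×1000 / (1000 × 9.81) = 66.06 m.
Velocity heads: v₁²/2g = 2.24²/19.62 = 0.256 m; v₂²/2g = 0.73²/19.62 = 0.027 m.
Total head H = z₁ + ψ₁ + v₁²/2g = 158.57 + 66.06 + 0.256 = 224.89 m.
ψ₂ = H − z₂ − v₂²/2g = 224.89 − 159.44 − 0.027 = 65.42 m.
P₂ = ρgψ₂ = 1000 × 9.81 × 65.42 ≈ 642 kPa.

P₂ ≈ 642 kPa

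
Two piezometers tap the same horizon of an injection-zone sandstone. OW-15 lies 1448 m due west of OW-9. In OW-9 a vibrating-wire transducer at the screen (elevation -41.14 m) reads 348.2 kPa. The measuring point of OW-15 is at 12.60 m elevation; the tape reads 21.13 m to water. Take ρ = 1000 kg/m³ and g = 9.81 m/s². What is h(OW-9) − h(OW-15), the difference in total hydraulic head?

Δh ≈ 2.88 m

Pressure head at OW-9: ψ = P/(ρg) = 348.2×1000 / (1000 × 9.81) = 35.49 m.
Total head at OW-9: h = z + ψ = -41.14 + 35.49 = -5.65 m.
Total head at OW-15: h = 12.60 − 21.13 = -8.53 m.
Head difference: h(OW-9) − h(OW-15) = -5.65 − (-8.53) = 2.88 m.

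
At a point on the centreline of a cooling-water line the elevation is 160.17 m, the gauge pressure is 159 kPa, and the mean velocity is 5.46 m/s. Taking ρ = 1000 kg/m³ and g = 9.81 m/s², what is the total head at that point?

h ≈ 177.90 m

Pressure head ψ = P/(ρg) = 159×1000 / (1000 × 9.81) = 16.21 m.
Velocity head = v²/(2g) = 5.46² / (2 × 9.81) = 1.519 m.
h = z + ψ + v²/(2g) = 160.17 + 16.21 + 1.519 = 177.90 m.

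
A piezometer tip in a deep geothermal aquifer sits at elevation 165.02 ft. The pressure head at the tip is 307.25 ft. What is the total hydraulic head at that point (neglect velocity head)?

h ≈ 472.27 ft

h = z + ψ = 165.02 + 307.25 = 472.27 ft.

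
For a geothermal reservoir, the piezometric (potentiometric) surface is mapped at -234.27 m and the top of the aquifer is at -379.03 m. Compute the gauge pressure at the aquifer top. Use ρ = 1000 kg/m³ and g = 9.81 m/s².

P ≈ 1420 kPa

Pressure head at the aquifer top: ψ = h − z = -234.27 − (-379.03) = 144.76 m.
P = ρgψ = 1000 × 9.81 × 144.76 = 1420096 Pa ≈ 1420 kPa.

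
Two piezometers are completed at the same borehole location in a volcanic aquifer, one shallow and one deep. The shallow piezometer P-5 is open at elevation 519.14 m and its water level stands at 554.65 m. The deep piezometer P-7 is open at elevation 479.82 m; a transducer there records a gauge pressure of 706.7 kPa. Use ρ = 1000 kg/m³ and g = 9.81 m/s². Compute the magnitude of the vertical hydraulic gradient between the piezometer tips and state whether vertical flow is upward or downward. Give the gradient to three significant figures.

|i_v| ≈ 0.0710; vertical flow is downward

Total head at P-5: h = 554.65 m (water level in the standpipe).
Pressure head at P-7: ψ = P/(ρg) = 706.7×1000 / (1000 × 9.81) = 72.04 m.
Total head at P-7: h = z + ψ = 479.82 + 72.04 = 551.86 m.
Δh = h(P-5) − h(P-7) = 554.65 − 551.86 = 2.79 m.
Vertical separation Δz = 519.14 − 479.82 = 39.32 m.
|i_v| = |Δh| / Δz = 2.79 / 39.32 = 0.0710.
Head is higher in the shallow piezometer, so vertical flow is downward (recharge condition).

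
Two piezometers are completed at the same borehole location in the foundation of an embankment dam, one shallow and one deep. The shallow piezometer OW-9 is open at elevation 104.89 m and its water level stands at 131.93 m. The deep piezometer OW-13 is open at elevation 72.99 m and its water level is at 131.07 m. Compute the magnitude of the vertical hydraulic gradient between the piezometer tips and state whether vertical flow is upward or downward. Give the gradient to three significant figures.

|i_v| ≈ 0.0270; vertical flow is downward

Total head at OW-9: h = 131.93 m (water level in the standpipe).
Total head at OW-13: h = 131.07 m.
Δh = h(OW-9) − h(OW-13) = 131.93 − 131.07 = 0.86 m.
Vertical separation Δz = 104.89 − 72.99 = 31.90 m.
|i_v| = |Δh| / Δz = 0.86 / 31.90 = 0.0270.
Head is higher in the shallow piezometer, so vertical flow is downward (recharge condition).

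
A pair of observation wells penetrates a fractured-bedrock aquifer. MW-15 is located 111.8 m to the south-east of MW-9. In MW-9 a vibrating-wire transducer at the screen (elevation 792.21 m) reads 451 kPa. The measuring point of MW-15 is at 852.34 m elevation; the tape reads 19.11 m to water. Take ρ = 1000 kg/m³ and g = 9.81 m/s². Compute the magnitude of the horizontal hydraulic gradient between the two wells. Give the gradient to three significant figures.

i ≈ 0.0443

Pressure head at MW-9: ψ = P/(ρg) = 451×1000 / (1000 × 9.81) = 45.97 m.
Total head at MW-9: h = z + ψ = 792.21 + 45.97 = 838.18 m.
Total head at MW-15: h = 852.34 − 19.11 = 833.23 m.
Head difference: h(MW-9) − h(MW-15) = 838.18 − 833.23 = 4.95 m.
Hydraulic gradient: i = |Δh| / L = 4.95 / 111.8 = 0.0443.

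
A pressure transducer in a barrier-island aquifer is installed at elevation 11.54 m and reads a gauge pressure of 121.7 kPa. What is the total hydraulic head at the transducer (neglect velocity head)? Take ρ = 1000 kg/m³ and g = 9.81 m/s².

h ≈ 23.95 m

ψ = P/(ρg) = 121.7×1000 / (1000 × 9.81) = 12.41 m.
h = z + ψ = 11.54 + 12.41 = 23.95 m.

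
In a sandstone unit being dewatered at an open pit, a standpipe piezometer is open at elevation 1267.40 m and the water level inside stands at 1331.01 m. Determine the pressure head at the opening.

Total head h = 1331.01 m (the water-surface elevation in the piezometer).
Pressure head ψ = h − z = 1331.01 − 1267.40 = 63.61 m.

ψ ≈ 63.61 m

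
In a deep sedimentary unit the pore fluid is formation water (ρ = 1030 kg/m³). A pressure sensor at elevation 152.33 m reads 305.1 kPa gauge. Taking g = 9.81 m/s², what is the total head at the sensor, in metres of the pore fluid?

ψ = P/(ρg) = 305.1×1000 / (1030 × 9.81) = 30.20 m.
h = z + ψ = 152.33 + 30.20 = 182.53 m.

h ≈ 182.53 m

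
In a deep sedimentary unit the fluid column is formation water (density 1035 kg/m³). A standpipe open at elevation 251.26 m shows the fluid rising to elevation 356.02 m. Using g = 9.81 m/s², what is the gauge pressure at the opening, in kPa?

Pressure head ψ = h − z = 356.02 − 251.26 = 104.76 m.
P = ρgψ = 1035 × 9.81 × 104.76 = 1063665 Pa ≈ 1060 kPa.

P ≈ 1060 kPa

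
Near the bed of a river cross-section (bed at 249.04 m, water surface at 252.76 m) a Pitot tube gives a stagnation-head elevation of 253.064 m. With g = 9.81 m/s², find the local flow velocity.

v ≈ 2.44 m/s

Near the bed, under hydrostatic conditions, the piezometric head (z + ψ) equals the free-surface elevation, 252.76 m.
Velocity head = total − piezometric = 253.064 − 252.76 = 0.304 m.
v = √(2g·h_v) = √(2 × 9.81 × 0.304) = 2.44 m/s.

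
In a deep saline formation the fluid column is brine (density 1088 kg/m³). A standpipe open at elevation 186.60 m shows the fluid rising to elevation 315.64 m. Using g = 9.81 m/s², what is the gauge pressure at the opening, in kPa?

Pressure head ψ = h − z = 315.64 − 186.60 = 129.04 m.
P = ρgψ = 1088 × 9.81 × 129.04 = 1377280 Pa ≈ 1380 kPa.

P ≈ 1380 kPa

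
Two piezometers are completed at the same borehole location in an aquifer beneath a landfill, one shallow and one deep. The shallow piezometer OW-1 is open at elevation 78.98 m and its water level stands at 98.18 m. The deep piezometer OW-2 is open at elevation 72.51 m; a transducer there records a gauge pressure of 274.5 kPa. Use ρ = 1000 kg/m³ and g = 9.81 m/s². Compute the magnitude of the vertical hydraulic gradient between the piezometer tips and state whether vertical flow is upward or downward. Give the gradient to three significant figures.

|i_v| ≈ 0.357; vertical flow is upward

Total head at OW-1: h = 98.18 m (water level in the standpipe).
Pressure head at OW-2: ψ = P/(ρg) = 274.5×1000 / (1000 × 9.81) = 27.98 m.
Total head at OW-2: h = z + ψ = 72.51 + 27.98 = 100.49 m.
Δh = h(OW-1) − h(OW-2) = 98.18 − 100.49 = -2.31 m.
Vertical separation Δz = 78.98 − 72.51 = 6.47 m.
|i_v| = |Δh| / Δz = 2.31 / 6.47 = 0.357.
Head is higher in the deep piezometer, so vertical flow is upward (discharge condition).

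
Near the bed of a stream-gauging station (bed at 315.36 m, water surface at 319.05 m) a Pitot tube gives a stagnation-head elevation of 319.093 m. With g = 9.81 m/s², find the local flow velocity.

Near the bed, under hydrostatic conditions, the piezometric head (z + ψ) equals the free-surface elevation, 319.05 m.
Velocity head = total − piezometric = 319.093 − 319.05 = 0.043 m.
v = √(2g·h_v) = √(2 × 9.81 × 0.043) = 0.919 m/s.

v ≈ 0.919 m/s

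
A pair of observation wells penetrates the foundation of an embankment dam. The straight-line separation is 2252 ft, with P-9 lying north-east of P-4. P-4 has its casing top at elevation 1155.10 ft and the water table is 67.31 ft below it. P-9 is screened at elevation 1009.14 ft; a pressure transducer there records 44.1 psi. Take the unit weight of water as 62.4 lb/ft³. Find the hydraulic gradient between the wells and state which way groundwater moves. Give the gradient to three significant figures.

Total head at P-4: h = 1155.10 − 67.31 = 1087.79 ft.
Pressure head at P-9: ψ = 144·P/γ = 144 × 44.1 / 62.4 = 101.77 ft.
Total head at P-9: h = z + ψ = 1009.14 + 101.77 = 1110.91 ft.
Head difference: h(P-4) − h(P-9) = 1087.79 − 1110.91 = -23.12 ft.
Hydraulic gradient: i = |Δh| / L = 23.12 / 2252 = 0.0103.
Flow is from higher to lower head: from P-9 toward P-4, i.e. toward the south-west.

i ≈ 0.0103; groundwater flows toward the south-west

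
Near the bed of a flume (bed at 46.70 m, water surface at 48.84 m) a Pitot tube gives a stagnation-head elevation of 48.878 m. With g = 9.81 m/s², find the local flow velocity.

Near the bed, under hydrostatic conditions, the piezometric head (z + ψ) equals the free-surface elevation, 48.84 m.
Velocity head = total − piezometric = 48.878 − 48.84 = 0.038 m.
v = √(2g·h_v) = √(2 × 9.81 × 0.038) = 0.863 m/s.

v ≈ 0.863 m/s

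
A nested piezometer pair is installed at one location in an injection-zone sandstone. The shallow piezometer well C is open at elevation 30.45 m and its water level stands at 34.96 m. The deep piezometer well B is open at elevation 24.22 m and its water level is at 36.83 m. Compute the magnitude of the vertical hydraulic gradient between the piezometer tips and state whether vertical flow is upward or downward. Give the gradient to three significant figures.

Total head at well C: h = 34.96 m (water level in the standpipe).
Total head at well B: h = 36.83 m.
Δh = h(well C) − h(well B) = 34.96 − 36.83 = -1.87 m.
Vertical separation Δz = 30.45 − 24.22 = 6.23 m.
|i_v| = |Δh| / Δz = 1.87 / 6.23 = 0.300.
Head is higher in the deep piezometer, so vertical flow is upward (discharge condition).

|i_v| ≈ 0.300; vertical flow is upward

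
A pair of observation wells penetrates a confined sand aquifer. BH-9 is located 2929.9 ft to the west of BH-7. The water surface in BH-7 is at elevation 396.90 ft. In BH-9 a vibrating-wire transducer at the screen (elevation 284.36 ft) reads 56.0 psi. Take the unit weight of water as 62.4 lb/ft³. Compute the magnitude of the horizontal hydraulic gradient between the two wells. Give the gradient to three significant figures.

i ≈ 0.00570

Total head at BH-7: h = 396.90 ft (water level in the piezometer is the total head).
Pressure head at BH-9: ψ = 144·P/γ = 144 × 56.0 / 62.4 = 129.23 ft.
Total head at BH-9: h = z + ψ = 284.36 + 129.23 = 413.59 ft.
Head difference: h(BH-7) − h(BH-9) = 396.90 − 413.59 = -16.69 ft.
Hydraulic gradient: i = |Δh| / L = 16.69 / 2929.9 = 0.00570.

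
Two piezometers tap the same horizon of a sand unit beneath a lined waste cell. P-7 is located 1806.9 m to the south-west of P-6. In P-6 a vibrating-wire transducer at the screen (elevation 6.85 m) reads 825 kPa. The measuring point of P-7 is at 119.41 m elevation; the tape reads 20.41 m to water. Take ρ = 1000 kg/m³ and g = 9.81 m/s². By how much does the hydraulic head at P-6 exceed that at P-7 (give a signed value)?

Pressure head at P-6: ψ = P/(ρg) = 825×1000 / (1000 × 9.81) = 84.10 m.
Total head at P-6: h = z + ψ = 6.85 + 84.10 = 90.95 m.
Total head at P-7: h = 119.41 − 20.41 = 99.00 m.
Head difference: h(P-6) − h(P-7) = 90.95 − 99.00 = -8.05 m.

Δh ≈ -8.05 m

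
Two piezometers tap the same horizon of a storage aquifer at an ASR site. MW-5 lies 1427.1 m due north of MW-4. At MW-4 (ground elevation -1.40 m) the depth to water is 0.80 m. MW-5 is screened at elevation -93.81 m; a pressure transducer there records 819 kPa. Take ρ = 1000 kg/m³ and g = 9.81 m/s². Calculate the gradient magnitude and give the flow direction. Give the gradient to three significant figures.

Total head at MW-4: h = -1.40 − 0.80 = -2.20 m.
Pressure head at MW-5: ψ = P/(ρg) = 819×1000 / (1000 × 9.81) = 83.49 m.
Total head at MW-5: h = z + ψ = -93.81 + 83.49 = -10.32 m.
Head difference: h(MW-4) − h(MW-5) = -2.20 − (-10.32) = 8.12 m.
Hydraulic gradient: i = |Δh| / L = 8.12 / 1427.1 = 0.00569.
Flow is from higher to lower head: from MW-4 toward MW-5, i.e. toward the north.

i ≈ 0.00569; groundwater flows toward the north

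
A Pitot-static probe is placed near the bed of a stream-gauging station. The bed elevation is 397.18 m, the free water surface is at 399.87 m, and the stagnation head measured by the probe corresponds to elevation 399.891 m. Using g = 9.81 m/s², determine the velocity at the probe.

v ≈ 0.642 m/s

Near the bed, under hydrostatic conditions, the piezometric head (z + ψ) equals the free-surface elevation, 399.87 m.
Velocity head = total − piezometric = 399.891 − 399.87 = 0.021 m.
v = √(2g·h_v) = √(2 × 9.81 × 0.021) = 0.642 m/s.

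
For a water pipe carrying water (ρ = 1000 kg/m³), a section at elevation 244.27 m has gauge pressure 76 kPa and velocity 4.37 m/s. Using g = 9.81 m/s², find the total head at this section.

Pressure head ψ = P/(ρg) = 76×1000 / (1000 × 9.81) = 7.75 m.
Velocity head = v²/(2g) = 4.37² / (2 × 9.81) = 0.973 m.
h = z + ψ + v²/(2g) = 244.27 + 7.75 + 0.973 = 252.99 m.

h ≈ 252.99 m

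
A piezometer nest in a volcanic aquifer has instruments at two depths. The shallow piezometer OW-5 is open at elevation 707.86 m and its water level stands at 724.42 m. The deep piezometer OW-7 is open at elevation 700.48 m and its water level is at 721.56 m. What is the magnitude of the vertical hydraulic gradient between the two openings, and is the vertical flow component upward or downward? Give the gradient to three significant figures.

|i_v| ≈ 0.388; vertical flow is downward

Total head at OW-5: h = 724.42 m (water level in the standpipe).
Total head at OW-7: h = 721.56 m.
Δh = h(OW-5) − h(OW-7) = 724.42 − 721.56 = 2.86 m.
Vertical separation Δz = 707.86 − 700.48 = 7.38 m.
|i_v| = |Δh| / Δz = 2.86 / 7.38 = 0.388.
Head is higher in the shallow piezometer, so vertical flow is downward (recharge condition).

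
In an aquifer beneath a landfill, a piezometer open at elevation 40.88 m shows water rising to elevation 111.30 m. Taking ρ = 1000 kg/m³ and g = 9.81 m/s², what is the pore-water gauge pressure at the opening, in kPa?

P ≈ 691 kPa

Pressure head ψ = h − z = 111.30 − 40.88 = 70.42 m.
P = ρgψ = 1000 × 9.81 × 70.42 = 690820 Pa ≈ 691 kPa.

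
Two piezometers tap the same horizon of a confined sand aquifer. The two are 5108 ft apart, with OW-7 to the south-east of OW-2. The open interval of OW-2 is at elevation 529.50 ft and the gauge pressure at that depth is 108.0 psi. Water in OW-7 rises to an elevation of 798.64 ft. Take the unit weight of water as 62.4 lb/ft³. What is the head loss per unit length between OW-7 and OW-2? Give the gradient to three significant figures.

Pressure head at OW-2: ψ = 144·P/γ = 144 × 108.0 / 62.4 = 249.23 ft.
Total head at OW-2: h = z + ψ = 529.50 + 249.23 = 778.73 ft.
Total head at OW-7: h = 798.64 ft (water level in the piezometer is the total head).
Head difference: h(OW-2) − h(OW-7) = 778.73 − 798.64 = -19.91 ft.
Hydraulic gradient: i = |Δh| / L = 19.91 / 5108 = 0.00390.

i ≈ 0.00390 ft/ft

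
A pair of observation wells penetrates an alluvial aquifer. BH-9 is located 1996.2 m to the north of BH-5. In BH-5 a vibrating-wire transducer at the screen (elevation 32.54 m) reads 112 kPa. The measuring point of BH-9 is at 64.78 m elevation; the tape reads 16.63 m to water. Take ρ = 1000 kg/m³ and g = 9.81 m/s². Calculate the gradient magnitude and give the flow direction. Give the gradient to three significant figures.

i ≈ 0.00210; groundwater flows toward the south

Pressure head at BH-5: ψ = P/(ρg) = 112×1000 / (1000 × 9.81) = 11.42 m.
Total head at BH-5: h = z + ψ = 32.54 + 11.42 = 43.96 m.
Total head at BH-9: h = 64.78 − 16.63 = 48.15 m.
Head difference: h(BH-5) − h(BH-9) = 43.96 − 48.15 = -4.19 m.
Hydraulic gradient: i = |Δh| / L = 4.19 / 1996.2 = 0.00210.
Flow is from higher to lower head: from BH-9 toward BH-5, i.e. toward the south.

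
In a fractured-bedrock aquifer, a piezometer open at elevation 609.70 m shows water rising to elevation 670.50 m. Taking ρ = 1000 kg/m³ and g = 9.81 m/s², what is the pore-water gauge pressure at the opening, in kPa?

Pressure head ψ = h − z = 670.50 − 609.70 = 60.80 m.
P = ρgψ = 1000 × 9.81 × 60.80 = 596448 Pa ≈ 596 kPa.

P ≈ 596 kPa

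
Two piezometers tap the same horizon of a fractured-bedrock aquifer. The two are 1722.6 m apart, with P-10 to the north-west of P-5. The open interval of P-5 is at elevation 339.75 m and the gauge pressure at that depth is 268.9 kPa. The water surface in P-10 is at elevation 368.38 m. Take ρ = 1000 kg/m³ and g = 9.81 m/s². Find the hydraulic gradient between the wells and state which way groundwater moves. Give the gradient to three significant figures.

i ≈ 0.000708; groundwater flows toward the south-east

Pressure head at P-5: ψ = P/(ρg) = 268.9×1000 / (1000 × 9.81) = 27.41 m.
Total head at P-5: h = z + ψ = 339.75 + 27.41 = 367.16 m.
Total head at P-10: h = 368.38 m (water level in the piezometer is the total head).
Head difference: h(P-5) − h(P-10) = 367.16 − 368.38 = -1.22 m.
Hydraulic gradient: i = |Δh| / L = 1.22 / 1722.6 = 0.000708.
Flow is from higher to lower head: from P-10 toward P-5, i.e. toward the south-east.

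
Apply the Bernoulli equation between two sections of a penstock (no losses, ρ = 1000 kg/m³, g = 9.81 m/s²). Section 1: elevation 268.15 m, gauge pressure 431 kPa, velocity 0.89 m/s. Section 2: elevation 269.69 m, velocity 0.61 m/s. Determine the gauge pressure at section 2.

Pressure head at 1: ψ₁ = P₁/(ρg) = 431×1000 / (1000 × 9.81) = 43.93 m.
Velocity heads: v₁²/2g = 0.89²/19.62 = 0.040 m; v₂²/2g = 0.61²/19.62 = 0.019 m.
Total head H = z₁ + ψ₁ + v₁²/2g = 268.15 + 43.93 + 0.040 = 312.12 m.
ψ₂ = H − z₂ − v₂²/2g = 312.12 − 269.69 − 0.019 = 42.41 m.
P₂ = ρgψ₂ = 1000 × 9.81 × 42.41 ≈ 416 kPa.

P₂ ≈ 416 kPa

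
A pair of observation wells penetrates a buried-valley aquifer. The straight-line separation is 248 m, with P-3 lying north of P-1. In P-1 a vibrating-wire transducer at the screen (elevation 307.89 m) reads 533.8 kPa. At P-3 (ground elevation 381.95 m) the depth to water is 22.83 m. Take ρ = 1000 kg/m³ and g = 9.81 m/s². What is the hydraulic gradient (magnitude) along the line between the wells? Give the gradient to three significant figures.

Pressure head at P-1: ψ = P/(ρg) = 533.8×1000 / (1000 × 9.81) = 54.41 m.
Total head at P-1: h = z + ψ = 307.89 + 54.41 = 362.30 m.
Total head at P-3: h = 381.95 − 22.83 = 359.12 m.
Head difference: h(P-1) − h(P-3) = 362.30 − 359.12 = 3.18 m.
Hydraulic gradient: i = |Δh| / L = 3.18 / 248 = 0.0128.

i ≈ 0.0128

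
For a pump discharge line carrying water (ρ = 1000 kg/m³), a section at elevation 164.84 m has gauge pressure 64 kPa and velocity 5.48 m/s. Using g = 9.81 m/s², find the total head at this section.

Pressure head ψ = P/(ρg) = 64×1000 / (1000 × 9.81) = 6.52 m.
Velocity head = v²/(2g) = 5.48² / (2 × 9.81) = 1.531 m.
h = z + ψ + v²/(2g) = 164.84 + 6.52 + 1.531 = 172.89 m.

h ≈ 172.89 m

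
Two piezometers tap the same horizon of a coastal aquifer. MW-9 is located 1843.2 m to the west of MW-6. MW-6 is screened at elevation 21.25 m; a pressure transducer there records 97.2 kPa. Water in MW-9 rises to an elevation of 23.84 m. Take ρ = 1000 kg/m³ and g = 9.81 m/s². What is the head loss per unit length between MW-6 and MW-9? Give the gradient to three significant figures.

Pressure head at MW-6: ψ = P/(ρg) = 97.2×1000 / (1000 × 9.81) = 9.91 m.
Total head at MW-6: h = z + ψ = 21.25 + 9.91 = 31.16 m.
Total head at MW-9: h = 23.84 m (water level in the piezometer is the total head).
Head difference: h(MW-6) − h(MW-9) = 31.16 − 23.84 = 7.32 m.
Hydraulic gradient: i = |Δh| / L = 7.32 / 1843.2 = 0.00397.

i ≈ 0.00397 m/m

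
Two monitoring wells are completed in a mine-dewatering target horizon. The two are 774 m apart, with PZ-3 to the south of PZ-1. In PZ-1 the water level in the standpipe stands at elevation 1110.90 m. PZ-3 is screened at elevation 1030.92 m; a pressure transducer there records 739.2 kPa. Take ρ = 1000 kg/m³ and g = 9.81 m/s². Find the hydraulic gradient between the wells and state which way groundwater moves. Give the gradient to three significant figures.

Total head at PZ-1: h = 1110.90 m (water level in the piezometer is the total head).
Pressure head at PZ-3: ψ = P/(ρg) = 739.2×1000 / (1000 × 9.81) = 75.35 m.
Total head at PZ-3: h = z + ψ = 1030.92 + 75.35 = 1106.27 m.
Head difference: h(PZ-1) − h(PZ-3) = 1110.90 − 1106.27 = 4.63 m.
Hydraulic gradient: i = |Δh| / L = 4.63 / 774 = 0.00598.
Flow is from higher to lower head: from PZ-1 toward PZ-3, i.e. toward the south.

i ≈ 0.00598; groundwater flows toward the south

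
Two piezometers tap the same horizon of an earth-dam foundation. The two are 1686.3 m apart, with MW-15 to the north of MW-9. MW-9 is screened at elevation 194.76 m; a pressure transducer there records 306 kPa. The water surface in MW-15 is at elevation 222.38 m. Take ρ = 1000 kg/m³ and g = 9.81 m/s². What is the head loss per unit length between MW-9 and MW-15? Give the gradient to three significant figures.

i ≈ 0.00212 m/m

Pressure head at MW-9: ψ = P/(ρg) = 306×1000 / (1000 × 9.81) = 31.19 m.
Total head at MW-9: h = z + ψ = 194.76 + 31.19 = 225.95 m.
Total head at MW-15: h = 222.38 m (water level in the piezometer is the total head).
Head difference: h(MW-9) − h(MW-15) = 225.95 − 222.38 = 3.57 m.
Hydraulic gradient: i = |Δh| / L = 3.57 / 1686.3 = 0.00212.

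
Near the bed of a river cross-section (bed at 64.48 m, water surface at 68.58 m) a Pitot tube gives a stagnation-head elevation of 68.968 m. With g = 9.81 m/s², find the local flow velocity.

Near the bed, under hydrostatic conditions, the piezometric head (z + ψ) equals the free-surface elevation, 68.58 m.
Velocity head = total − piezometric = 68.968 − 68.58 = 0.388 m.
v = √(2g·h_v) = √(2 × 9.81 × 0.388) = 2.76 m/s.

v ≈ 2.76 m/s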